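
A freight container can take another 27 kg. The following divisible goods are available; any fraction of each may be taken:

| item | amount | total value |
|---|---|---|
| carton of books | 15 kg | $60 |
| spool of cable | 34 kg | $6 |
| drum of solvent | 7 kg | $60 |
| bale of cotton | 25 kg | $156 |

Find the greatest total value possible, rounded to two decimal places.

Take in order of value per unit:
- drum of solvent (60/7 per unit): all 7 → value 60, running total 60.00
- bale of cotton (156/25 per unit): 20 of 25 → value 20×156/25 = 124.8000, running total 184.80
Total 184.80.

184.80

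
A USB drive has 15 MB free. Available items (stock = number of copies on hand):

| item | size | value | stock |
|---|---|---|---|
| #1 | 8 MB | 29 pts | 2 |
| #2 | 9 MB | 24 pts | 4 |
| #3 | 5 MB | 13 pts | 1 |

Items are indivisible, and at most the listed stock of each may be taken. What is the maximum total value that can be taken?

42 pts

Top feasible selections:
- 1×#1 + 1×#3: size 13, value 42
- 1×#2 + 1×#3: size 14, value 37
- 1×#1: size 8, value 29
Best: 42 pts.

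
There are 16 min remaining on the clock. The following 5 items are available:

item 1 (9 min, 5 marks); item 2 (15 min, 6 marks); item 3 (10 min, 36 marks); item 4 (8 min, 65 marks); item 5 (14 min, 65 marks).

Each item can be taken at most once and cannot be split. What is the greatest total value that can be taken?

65 marks

Check high-value combinations within 16 min:
- item 4: time 8, value 65
- item 5: time 14, value 65
- item 3: time 10, value 36
- item 2: time 15, value 6
- item 1: time 9, value 5
Best: 65 marks.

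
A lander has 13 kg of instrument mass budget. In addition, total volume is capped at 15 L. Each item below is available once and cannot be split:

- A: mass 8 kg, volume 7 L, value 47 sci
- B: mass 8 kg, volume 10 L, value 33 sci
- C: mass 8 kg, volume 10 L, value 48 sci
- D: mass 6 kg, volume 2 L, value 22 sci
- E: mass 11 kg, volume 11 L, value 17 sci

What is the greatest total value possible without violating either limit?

48 sci

Feasible sets respecting both limits:
- C: mass 8, volume 10, value 48
- A: mass 8, volume 7, value 47
- B: mass 8, volume 10, value 33
- D: mass 6, volume 2, value 22
Best: 48 sci.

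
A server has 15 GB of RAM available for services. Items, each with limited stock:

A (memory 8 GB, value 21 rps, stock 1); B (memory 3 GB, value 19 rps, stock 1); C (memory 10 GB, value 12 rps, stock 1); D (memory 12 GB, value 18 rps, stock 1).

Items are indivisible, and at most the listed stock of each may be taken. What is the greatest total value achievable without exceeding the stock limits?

Top feasible selections:
- 1×A + 1×B: memory 11, value 40
- 1×B + 1×D: memory 15, value 37
- 1×B + 1×C: memory 13, value 31
Best: 40 rps.

40 rps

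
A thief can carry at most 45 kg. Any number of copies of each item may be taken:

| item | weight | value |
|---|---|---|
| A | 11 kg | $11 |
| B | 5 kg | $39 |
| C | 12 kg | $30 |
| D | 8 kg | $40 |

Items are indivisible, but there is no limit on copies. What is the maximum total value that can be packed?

$351

Best value-per-unit is B at 39/5, and filling with it alone uses weight 9×5=45. No mix of the others beats 9×39 = 351.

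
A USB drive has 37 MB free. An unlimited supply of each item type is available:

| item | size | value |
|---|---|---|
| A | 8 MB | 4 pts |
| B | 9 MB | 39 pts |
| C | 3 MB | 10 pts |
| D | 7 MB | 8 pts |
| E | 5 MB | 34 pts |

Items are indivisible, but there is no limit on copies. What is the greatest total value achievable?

238 pts

Best value-per-unit is E at 34/5, and filling with it alone uses size 7×5=35. No mix of the others beats 7×34 = 238.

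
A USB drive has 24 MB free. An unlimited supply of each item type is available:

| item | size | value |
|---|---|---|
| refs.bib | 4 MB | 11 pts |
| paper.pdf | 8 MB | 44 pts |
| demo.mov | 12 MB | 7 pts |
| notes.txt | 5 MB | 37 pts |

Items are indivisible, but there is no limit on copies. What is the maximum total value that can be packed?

159 pts

Best value-per-unit is notes.txt at 37/5; filling with it alone gives 4×37 = 148.
Optimal mix: 1×refs.bib + 4×notes.txt → size 24, value 159.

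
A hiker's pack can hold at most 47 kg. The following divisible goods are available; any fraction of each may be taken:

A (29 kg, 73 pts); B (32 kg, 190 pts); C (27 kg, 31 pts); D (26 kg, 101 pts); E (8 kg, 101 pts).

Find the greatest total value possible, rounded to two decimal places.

318.19

Take in order of value per unit:
- E (101/8 per unit): all 8 → value 101, running total 101.00
- B (190/32 per unit): all 32 → value 190, running total 291.00
- D (101/26 per unit): 7 of 26 → value 7×101/26 = 27.1923, running total 318.19
Total 318.19.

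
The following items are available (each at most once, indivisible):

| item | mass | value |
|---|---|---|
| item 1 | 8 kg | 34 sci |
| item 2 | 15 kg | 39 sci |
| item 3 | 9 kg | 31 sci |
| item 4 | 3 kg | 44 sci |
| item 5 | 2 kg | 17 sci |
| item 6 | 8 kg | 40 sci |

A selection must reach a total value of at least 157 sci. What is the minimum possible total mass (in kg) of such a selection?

Subsets with value ≥ 157, sorted by total mass:
- item 1+item 3+item 4+item 5+item 6: mass 30, value 166
- item 1+item 2+item 4+item 6: mass 34, value 157
- item 1+item 2+item 4+item 5+item 6: mass 36, value 174
- item 2+item 3+item 4+item 5+item 6: mass 37, value 171
Minimum mass: 30 kg.

30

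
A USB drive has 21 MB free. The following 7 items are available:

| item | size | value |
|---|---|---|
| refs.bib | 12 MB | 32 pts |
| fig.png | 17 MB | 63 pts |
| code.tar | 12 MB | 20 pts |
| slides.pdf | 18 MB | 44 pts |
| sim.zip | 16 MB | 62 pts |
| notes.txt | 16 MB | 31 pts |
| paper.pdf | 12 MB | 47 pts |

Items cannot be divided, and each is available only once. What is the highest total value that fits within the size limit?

Check high-value combinations within 21 MB:
- fig.png: size 17, value 63
- sim.zip: size 16, value 62
- paper.pdf: size 12, value 47
- slides.pdf: size 18, value 44
- refs.bib: size 12, value 32
Best: 63 pts.

63 pts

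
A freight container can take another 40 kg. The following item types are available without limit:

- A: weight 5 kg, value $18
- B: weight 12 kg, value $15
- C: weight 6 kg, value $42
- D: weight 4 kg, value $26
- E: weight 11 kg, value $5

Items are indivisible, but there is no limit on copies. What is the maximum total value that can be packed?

$278

Best value-per-unit is C at 42/6; filling with it alone gives 6×42 = 252.
Optimal mix: 6×C + 1×D → weight 40, value 278.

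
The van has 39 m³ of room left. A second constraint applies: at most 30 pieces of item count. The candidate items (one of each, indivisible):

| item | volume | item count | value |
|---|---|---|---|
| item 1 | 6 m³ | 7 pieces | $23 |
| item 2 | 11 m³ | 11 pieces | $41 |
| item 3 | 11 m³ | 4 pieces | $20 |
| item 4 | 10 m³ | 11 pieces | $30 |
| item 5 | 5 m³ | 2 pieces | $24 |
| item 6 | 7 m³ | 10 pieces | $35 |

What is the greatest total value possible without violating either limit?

$123

Feasible sets respecting both limits:
- item 1+item 2+item 5+item 6: volume 29, item count 30, value 123
- item 2+item 3+item 5+item 6: volume 34, item count 27, value 120
- item 2+item 3+item 4+item 5: volume 37, item count 28, value 115
- item 1+item 4+item 5+item 6: volume 28, item count 30, value 112
Best: $123.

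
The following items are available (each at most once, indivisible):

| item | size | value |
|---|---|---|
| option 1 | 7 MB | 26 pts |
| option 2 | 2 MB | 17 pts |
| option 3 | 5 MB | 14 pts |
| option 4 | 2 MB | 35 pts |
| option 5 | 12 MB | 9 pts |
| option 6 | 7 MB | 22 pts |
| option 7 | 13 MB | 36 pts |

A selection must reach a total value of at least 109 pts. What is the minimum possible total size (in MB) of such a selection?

23

Subsets with value ≥ 109, sorted by total size:
- option 1+option 2+option 3+option 4+option 6: size 23, value 114
- option 1+option 2+option 4+option 7: size 24, value 114
Minimum size: 23 MB.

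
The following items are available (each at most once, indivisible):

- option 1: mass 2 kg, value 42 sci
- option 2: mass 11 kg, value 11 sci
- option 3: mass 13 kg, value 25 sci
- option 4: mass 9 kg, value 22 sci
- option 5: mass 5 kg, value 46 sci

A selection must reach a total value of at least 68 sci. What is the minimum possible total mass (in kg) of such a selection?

7

Subsets with value ≥ 68, sorted by total mass:
- option 1+option 5: mass 7, value 88
- option 4+option 5: mass 14, value 68
- option 1+option 4+option 5: mass 16, value 110
- option 1+option 2+option 5: mass 18, value 99
Minimum mass: 7 kg.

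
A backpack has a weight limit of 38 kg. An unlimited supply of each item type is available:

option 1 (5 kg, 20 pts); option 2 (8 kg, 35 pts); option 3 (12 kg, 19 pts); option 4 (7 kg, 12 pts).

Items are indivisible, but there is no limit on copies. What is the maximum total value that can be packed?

160 pts

Best value-per-unit is option 2 at 35/8; filling with it alone gives 4×35 = 140.
Optimal mix: 1×option 1 + 4×option 2 → weight 37, value 160.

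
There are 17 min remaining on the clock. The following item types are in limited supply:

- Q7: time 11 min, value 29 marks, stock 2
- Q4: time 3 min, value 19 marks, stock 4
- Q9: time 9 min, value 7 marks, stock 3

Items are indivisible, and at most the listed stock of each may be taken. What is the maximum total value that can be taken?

76 marks

Best selections within time 17 and stock limits:
- 4×Q4: time 12, value 76
- 1×Q7 + 2×Q4: time 17, value 67
- 3×Q4: time 9, value 57
- 1×Q7 + 1×Q4: time 14, value 48
Best: 76 marks.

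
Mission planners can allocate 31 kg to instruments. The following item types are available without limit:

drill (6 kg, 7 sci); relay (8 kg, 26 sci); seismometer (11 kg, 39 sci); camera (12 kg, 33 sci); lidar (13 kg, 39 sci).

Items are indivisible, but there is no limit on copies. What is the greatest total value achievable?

104 sci

Best value-per-unit is seismometer at 39/11; filling with it alone gives 2×39 = 78.
Optimal mix: 1×relay + 2×seismometer → mass 30, value 104.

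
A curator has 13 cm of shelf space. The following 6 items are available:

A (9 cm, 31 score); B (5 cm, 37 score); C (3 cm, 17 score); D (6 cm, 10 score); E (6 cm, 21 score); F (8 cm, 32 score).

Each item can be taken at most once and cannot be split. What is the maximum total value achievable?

Check high-value combinations within 13 cm:
- B+F: length 5+8=13, value 37+32=69
- B+E: length 5+6=11, value 37+21=58
- B+C: length 5+3=8, value 37+17=54
- C+F: length 3+8=11, value 17+32=49
Best: 69 score.

69 score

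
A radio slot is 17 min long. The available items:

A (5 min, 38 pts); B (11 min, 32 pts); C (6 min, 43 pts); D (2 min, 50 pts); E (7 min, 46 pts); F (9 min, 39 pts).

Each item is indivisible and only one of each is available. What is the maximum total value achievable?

139 pts

Check high-value combinations within 17 min:
- C+D+E: duration 6+2+7=15, value 43+50+46=139
- A+D+E: duration 5+2+7=14, value 38+50+46=134
- C+D+F: duration 6+2+9=17, value 43+50+39=132
- A+C+D: duration 5+6+2=13, value 38+43+50=131
- A+D+F: duration 5+2+9=16, value 38+50+39=127
Best: 139 pts.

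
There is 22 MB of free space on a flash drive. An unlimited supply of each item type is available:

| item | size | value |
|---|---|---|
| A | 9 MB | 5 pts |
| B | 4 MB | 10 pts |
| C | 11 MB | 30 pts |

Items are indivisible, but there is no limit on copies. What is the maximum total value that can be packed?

60 pts

Best value-per-unit is C at 30/11, and filling with it alone uses size 2×11=22. No mix of the others beats 2×30 = 60.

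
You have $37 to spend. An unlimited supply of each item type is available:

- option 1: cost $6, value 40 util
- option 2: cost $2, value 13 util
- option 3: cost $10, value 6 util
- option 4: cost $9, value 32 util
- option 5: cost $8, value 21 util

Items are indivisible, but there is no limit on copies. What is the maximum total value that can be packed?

Best value-per-unit is option 1 at 40/6, and filling with it alone uses cost 6×6=36. No mix of the others beats 6×40 = 240.

240 util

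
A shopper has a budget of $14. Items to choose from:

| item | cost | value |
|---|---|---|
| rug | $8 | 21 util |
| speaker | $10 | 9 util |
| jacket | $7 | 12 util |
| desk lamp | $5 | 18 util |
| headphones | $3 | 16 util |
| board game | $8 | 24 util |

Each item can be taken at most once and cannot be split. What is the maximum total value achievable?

42 util

Check high-value combinations within $14:
- desk lamp+board game: cost 5+8=13, value 18+24=42
- headphones+board game: cost 3+8=11, value 16+24=40
- rug+desk lamp: cost 8+5=13, value 21+18=39
- rug+headphones: cost 8+3=11, value 21+16=37
- desk lamp+headphones: cost 5+3=8, value 18+16=34
Best: 42 util.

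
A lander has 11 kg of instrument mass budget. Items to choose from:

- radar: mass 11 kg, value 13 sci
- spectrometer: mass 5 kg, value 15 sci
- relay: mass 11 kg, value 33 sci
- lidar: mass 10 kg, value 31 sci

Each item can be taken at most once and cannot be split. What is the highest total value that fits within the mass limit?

Check high-value combinations within 11 kg:
- relay: mass 11, value 33
- lidar: mass 10, value 31
- spectrometer: mass 5, value 15
- radar: mass 11, value 13
Best: 33 sci.

33 sci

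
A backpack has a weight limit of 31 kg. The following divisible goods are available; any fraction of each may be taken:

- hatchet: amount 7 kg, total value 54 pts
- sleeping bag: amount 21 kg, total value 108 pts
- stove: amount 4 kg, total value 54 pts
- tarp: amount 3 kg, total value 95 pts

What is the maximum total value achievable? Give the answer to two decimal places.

290.43

Take in order of value per unit:
- tarp (95/3 per unit): all 3 → value 95, running total 95.00
- stove (54/4 per unit): all 4 → value 54, running total 149.00
- hatchet (54/7 per unit): all 7 → value 54, running total 203.00
- sleeping bag (108/21 per unit): 17 of 21 → value 17×108/21 = 87.4286, running total 290.43
Total 290.43.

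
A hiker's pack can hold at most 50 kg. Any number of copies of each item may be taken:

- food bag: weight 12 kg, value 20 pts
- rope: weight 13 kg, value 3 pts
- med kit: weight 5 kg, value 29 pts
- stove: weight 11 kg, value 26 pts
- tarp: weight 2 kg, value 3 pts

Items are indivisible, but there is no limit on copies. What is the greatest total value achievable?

290 pts

Best value-per-unit is med kit at 29/5, and filling with it alone uses weight 10×5=50. No mix of the others beats 10×29 = 290.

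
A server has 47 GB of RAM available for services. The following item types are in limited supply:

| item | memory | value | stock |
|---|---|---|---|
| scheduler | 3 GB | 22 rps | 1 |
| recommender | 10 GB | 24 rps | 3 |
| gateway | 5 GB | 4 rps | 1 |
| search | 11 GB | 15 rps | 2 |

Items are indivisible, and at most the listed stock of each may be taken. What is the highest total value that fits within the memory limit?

Best selections within memory 47 and stock limits:
- 1×scheduler + 3×recommender + 1×search: memory 44, value 109
- 1×scheduler + 2×recommender + 2×search: memory 45, value 100
- 1×scheduler + 3×recommender + 1×gateway: memory 38, value 98
Best: 109 rps.

109 rps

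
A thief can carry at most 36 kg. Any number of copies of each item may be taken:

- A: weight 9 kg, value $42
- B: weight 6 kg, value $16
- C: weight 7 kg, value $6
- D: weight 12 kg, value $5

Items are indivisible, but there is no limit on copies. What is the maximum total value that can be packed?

Best value-per-unit is A at 42/9, and filling with it alone uses weight 4×9=36. No mix of the others beats 4×42 = 168.

$168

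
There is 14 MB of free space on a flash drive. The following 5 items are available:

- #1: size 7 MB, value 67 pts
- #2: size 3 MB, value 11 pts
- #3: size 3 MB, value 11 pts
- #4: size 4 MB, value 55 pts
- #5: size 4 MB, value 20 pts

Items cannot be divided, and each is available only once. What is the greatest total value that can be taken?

133 pts

This is a 0/1 knapsack; check combinations near the capacity.
- #1+#2+#4: size 7+3+4=14, value 67+11+55=133
- #1+#3+#4: size 7+3+4=14, value 67+11+55=133
- #1+#4: size 7+4=11, value 67+55=122
- #1+#2+#5: size 7+3+4=14, value 67+11+20=98
Best: 133 pts.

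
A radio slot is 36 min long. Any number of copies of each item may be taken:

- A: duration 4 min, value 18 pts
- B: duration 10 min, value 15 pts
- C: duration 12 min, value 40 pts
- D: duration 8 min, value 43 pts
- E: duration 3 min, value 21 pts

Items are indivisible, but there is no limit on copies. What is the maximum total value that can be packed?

252 pts

Best value-per-unit is E at 21/3, and filling with it alone uses duration 12×3=36. No mix of the others beats 12×21 = 252.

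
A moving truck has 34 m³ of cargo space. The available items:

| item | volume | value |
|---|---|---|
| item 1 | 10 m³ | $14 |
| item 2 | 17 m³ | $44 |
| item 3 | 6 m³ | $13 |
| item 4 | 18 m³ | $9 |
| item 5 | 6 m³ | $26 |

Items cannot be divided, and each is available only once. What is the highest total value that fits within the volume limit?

Check high-value combinations within 34 m³:
- item 1+item 2+item 5: volume 10+17+6=33, value 14+44+26=84
- item 2+item 3+item 5: volume 17+6+6=29, value 44+13+26=83
- item 1+item 2+item 3: volume 10+17+6=33, value 14+44+13=71
Best: $84.

$84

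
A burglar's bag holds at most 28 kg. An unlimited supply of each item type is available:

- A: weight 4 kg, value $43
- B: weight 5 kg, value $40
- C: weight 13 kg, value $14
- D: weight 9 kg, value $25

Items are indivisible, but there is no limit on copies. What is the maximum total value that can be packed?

$301

Best value-per-unit is A at 43/4, and filling with it alone uses weight 7×4=28. No mix of the others beats 7×43 = 301.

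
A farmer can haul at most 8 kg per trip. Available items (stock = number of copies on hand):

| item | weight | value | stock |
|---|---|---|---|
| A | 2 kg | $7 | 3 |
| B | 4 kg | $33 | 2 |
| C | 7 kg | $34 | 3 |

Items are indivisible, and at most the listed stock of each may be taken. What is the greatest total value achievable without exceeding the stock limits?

Top feasible selections:
- 2×B: weight 8, value 66
- 2×A + 1×B: weight 8, value 47
- 1×A + 1×B: weight 6, value 40
Best: $66.

$66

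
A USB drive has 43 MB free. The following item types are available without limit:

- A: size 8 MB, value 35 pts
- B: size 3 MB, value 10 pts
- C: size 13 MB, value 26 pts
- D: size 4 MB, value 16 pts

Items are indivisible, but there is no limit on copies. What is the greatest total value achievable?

Best value-per-unit is A at 35/8; filling with it alone gives 5×35 = 175.
Optimal mix: 5×A + 1×B → size 43, value 185.

185 pts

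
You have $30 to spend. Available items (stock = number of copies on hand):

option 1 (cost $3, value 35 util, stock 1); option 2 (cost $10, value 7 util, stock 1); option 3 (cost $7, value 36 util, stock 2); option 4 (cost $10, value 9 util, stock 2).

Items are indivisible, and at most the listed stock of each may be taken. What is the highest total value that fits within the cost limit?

Top feasible selections:
- 1×option 1 + 2×option 3 + 1×option 4: cost 27, value 116
- 1×option 1 + 1×option 2 + 2×option 3: cost 27, value 114
- 1×option 1 + 2×option 3: cost 17, value 107
Best: 116 util.

116 util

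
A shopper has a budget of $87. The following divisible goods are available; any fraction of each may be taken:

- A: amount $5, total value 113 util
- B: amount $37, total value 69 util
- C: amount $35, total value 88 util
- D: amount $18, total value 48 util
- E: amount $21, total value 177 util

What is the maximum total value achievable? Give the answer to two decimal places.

440.92

Take in order of value per unit:
- A (113/5 per unit): all 5 → value 113, running total 113.00
- E (177/21 per unit): all 21 → value 177, running total 290.00
- D (48/18 per unit): all 18 → value 48, running total 338.00
- C (88/35 per unit): all 35 → value 88, running total 426.00
- B (69/37 per unit): 8 of 37 → value 8×69/37 = 14.9189, running total 440.92
Total 440.92.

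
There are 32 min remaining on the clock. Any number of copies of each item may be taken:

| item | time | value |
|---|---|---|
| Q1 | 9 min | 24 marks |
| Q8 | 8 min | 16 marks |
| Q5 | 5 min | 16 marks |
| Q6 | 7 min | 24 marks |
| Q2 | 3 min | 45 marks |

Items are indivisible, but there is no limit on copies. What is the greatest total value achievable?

450 marks

Best value-per-unit is Q2 at 45/3, and filling with it alone uses time 10×3=30. No mix of the others beats 10×45 = 450.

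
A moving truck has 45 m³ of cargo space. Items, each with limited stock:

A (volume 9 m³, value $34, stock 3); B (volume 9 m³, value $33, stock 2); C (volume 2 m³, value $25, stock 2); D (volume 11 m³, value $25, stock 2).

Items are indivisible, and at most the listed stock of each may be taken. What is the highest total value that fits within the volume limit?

Top feasible selections:
- 3×A + 1×B + 2×C: volume 40, value 185
- 2×A + 2×B + 2×C: volume 40, value 184
- 3×A + 2×C + 1×D: volume 42, value 177
Best: $185.

$185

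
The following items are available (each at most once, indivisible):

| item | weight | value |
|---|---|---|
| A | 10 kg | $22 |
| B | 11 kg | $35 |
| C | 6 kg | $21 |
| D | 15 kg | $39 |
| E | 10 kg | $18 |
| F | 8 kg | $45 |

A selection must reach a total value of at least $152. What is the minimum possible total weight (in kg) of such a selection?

Subsets with value ≥ 152, sorted by total weight:
- A+B+C+D+F: weight 50, value 162
- B+C+D+E+F: weight 50, value 158
Minimum weight: 50 kg.

50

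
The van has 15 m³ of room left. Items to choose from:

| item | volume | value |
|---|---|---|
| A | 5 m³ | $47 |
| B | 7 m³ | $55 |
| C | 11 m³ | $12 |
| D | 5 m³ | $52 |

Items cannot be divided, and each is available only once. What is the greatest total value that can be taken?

$107

Check high-value combinations within 15 m³:
- B+D: volume 7+5=12, value 55+52=107
- A+B: volume 5+7=12, value 47+55=102
- A+D: volume 5+5=10, value 47+52=99
- B: volume 7, value 55
Best: $107.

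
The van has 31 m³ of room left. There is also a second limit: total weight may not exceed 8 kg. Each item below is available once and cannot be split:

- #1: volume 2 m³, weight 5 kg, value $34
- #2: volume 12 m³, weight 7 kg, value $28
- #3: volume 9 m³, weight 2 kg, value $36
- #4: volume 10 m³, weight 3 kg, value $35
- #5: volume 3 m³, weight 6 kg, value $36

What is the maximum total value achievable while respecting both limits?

$72

Feasible sets respecting both limits:
- #3+#5: volume 12, weight 8, value 72
- #3+#4: volume 19, weight 5, value 71
- #1+#3: volume 11, weight 7, value 70
Best: $72.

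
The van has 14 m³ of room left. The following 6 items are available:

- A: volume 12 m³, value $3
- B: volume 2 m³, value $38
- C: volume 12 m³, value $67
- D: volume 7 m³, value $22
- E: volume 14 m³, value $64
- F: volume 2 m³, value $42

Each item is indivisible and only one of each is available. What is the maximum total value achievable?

Check high-value combinations within 14 m³:
- C+F: volume 12+2=14, value 67+42=109
- B+C: volume 2+12=14, value 38+67=105
- B+D+F: volume 2+7+2=11, value 38+22+42=102
- B+F: volume 2+2=4, value 38+42=80
- C: volume 12, value 67
Best: $109.

$109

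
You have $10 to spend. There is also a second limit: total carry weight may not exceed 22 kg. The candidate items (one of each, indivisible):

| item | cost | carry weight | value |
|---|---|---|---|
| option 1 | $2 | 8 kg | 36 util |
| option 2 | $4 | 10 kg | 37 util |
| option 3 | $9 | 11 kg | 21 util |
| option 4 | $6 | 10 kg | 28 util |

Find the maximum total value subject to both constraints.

Feasible sets respecting both limits:
- option 1+option 2: cost 6, carry weight 18, value 73
- option 2+option 4: cost 10, carry weight 20, value 65
- option 1+option 4: cost 8, carry weight 18, value 64
Best: 73 util.

73 util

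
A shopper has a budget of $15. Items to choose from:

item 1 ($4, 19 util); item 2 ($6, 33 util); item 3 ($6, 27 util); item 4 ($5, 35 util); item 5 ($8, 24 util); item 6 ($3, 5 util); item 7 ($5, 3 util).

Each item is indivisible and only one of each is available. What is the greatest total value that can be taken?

Check high-value combinations within $15:
- item 1+item 2+item 4: cost 4+6+5=15, value 19+33+35=87
- item 1+item 3+item 4: cost 4+6+5=15, value 19+27+35=81
- item 2+item 4+item 6: cost 6+5+3=14, value 33+35+5=73
- item 2+item 4: cost 6+5=11, value 33+35=68
Best: 87 util.

87 util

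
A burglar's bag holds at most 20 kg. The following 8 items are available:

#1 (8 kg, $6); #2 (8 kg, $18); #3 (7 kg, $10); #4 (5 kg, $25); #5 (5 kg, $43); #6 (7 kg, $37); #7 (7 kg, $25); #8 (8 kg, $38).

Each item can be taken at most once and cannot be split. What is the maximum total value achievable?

This is a 0/1 knapsack; check combinations near the capacity.
- #5+#6+#8: weight 5+7+8=20, value 43+37+38=118
- #4+#5+#8: weight 5+5+8=18, value 25+43+38=106
- #5+#7+#8: weight 5+7+8=20, value 43+25+38=106
- #4+#5+#6: weight 5+5+7=17, value 25+43+37=105
- #5+#6+#7: weight 5+7+7=19, value 43+37+25=105
Best: $118.

$118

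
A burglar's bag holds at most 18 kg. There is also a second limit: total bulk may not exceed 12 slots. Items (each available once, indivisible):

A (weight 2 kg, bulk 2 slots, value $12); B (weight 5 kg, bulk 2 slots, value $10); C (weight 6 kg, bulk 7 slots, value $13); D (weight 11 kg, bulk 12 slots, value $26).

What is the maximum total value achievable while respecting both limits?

$35

Feasible sets respecting both limits:
- A+B+C: weight 13, bulk 11, value 35
- D: weight 11, bulk 12, value 26
- A+C: weight 8, bulk 9, value 25
- B+C: weight 11, bulk 9, value 23
Best: $35.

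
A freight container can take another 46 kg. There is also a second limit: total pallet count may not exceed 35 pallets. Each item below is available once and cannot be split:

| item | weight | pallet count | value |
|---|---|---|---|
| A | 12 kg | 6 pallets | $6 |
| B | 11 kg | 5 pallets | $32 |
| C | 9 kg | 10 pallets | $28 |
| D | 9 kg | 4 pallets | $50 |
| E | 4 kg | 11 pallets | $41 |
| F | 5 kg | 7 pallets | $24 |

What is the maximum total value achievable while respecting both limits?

Feasible sets respecting both limits:
- A+B+D+E+F: weight 41, pallet count 33, value 153
- B+C+D+E: weight 33, pallet count 30, value 151
- B+D+E+F: weight 29, pallet count 27, value 147
Best: $153.

$153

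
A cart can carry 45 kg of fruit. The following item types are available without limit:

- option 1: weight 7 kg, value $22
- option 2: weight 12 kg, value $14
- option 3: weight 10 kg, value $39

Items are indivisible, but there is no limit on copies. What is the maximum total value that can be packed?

Best value-per-unit is option 3 at 39/10; filling with it alone gives 4×39 = 156.
Optimal mix: 2×option 1 + 3×option 3 → weight 44, value 161.

$161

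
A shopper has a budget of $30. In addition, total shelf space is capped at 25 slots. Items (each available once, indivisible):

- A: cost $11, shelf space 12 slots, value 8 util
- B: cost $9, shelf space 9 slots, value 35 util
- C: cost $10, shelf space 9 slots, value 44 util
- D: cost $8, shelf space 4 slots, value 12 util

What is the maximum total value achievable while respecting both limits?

91 util

Feasible sets respecting both limits:
- B+C+D: cost 27, shelf space 22, value 91
- B+C: cost 19, shelf space 18, value 79
- A+C+D: cost 29, shelf space 25, value 64
Best: 91 util.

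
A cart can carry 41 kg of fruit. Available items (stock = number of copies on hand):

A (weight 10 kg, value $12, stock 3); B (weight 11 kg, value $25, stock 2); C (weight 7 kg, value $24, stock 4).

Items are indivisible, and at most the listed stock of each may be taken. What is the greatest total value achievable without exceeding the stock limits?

$121

Top feasible selections:
- 1×B + 4×C: weight 39, value 121
- 1×A + 4×C: weight 38, value 108
- 2×B + 2×C: weight 36, value 98
Best: $121.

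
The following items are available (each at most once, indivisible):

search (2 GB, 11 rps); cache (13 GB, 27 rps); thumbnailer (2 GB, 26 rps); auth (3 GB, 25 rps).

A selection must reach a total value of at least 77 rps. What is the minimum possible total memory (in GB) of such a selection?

18

Subsets with value ≥ 77, sorted by total memory:
- cache+thumbnailer+auth: memory 18, value 78
- search+cache+thumbnailer+auth: memory 20, value 89
Minimum memory: 18 GB.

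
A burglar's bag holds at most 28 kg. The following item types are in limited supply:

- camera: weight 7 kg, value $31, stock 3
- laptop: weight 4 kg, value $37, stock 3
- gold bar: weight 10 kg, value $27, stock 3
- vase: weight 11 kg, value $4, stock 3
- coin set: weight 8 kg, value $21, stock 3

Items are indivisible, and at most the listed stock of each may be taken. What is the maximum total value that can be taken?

Best selections within weight 28 and stock limits:
- 2×camera + 3×laptop: weight 26, value 173
- 1×camera + 3×laptop + 1×coin set: weight 27, value 163
- 3×laptop + 2×coin set: weight 28, value 153
- 1×camera + 3×laptop: weight 19, value 142
Best: $173.

$173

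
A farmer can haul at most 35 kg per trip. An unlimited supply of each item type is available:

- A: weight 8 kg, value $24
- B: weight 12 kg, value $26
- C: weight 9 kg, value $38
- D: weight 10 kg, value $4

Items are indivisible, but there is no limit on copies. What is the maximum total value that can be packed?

$138

Best value-per-unit is C at 38/9; filling with it alone gives 3×38 = 114.
Optimal mix: 1×A + 3×C → weight 35, value 138.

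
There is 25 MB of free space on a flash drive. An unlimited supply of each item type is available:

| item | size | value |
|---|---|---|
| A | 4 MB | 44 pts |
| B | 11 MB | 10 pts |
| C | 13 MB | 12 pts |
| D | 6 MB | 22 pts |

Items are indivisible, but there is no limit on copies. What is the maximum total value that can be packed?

264 pts

Best value-per-unit is A at 44/4, and filling with it alone uses size 6×4=24. No mix of the others beats 6×44 = 264.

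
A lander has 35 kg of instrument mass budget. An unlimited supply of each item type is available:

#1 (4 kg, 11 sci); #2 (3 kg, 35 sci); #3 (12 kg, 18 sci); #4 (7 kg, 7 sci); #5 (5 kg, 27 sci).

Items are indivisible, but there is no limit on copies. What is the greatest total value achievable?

Best value-per-unit is #2 at 35/3, and filling with it alone uses mass 11×3=33. No mix of the others beats 11×35 = 385.

385 sci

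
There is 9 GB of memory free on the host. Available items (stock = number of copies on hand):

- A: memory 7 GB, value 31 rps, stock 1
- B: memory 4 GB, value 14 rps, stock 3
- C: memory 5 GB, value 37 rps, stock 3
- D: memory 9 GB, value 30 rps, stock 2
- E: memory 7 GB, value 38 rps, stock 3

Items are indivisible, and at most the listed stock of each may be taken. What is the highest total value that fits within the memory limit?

51 rps

Top feasible selections:
- 1×B + 1×C: memory 9, value 51
- 1×E: memory 7, value 38
Best: 51 rps.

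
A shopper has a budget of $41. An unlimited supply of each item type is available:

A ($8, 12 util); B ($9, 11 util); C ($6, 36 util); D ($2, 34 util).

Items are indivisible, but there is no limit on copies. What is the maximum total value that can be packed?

Best value-per-unit is D at 34/2, and filling with it alone uses cost 20×2=40. No mix of the others beats 20×34 = 680.

680 util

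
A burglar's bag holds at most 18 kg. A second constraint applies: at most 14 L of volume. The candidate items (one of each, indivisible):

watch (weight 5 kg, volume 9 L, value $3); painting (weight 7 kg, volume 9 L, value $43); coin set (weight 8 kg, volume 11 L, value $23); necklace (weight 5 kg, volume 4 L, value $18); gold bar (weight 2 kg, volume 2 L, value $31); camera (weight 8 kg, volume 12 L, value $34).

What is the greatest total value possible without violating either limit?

$74

Feasible sets respecting both limits:
- painting+gold bar: weight 9, volume 11, value 74
- gold bar+camera: weight 10, volume 14, value 65
- painting+necklace: weight 12, volume 13, value 61
- coin set+gold bar: weight 10, volume 13, value 54
Best: $74.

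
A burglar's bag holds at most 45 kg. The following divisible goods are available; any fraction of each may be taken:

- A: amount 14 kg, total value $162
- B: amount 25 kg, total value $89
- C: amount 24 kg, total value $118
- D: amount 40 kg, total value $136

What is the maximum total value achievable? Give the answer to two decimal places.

Take in order of value per unit:
- A (162/14 per unit): all 14 → value 162, running total 162.00
- C (118/24 per unit): all 24 → value 118, running total 280.00
- B (89/25 per unit): 7 of 25 → value 7×89/25 = 24.9200, running total 304.92
Total 304.92.

304.92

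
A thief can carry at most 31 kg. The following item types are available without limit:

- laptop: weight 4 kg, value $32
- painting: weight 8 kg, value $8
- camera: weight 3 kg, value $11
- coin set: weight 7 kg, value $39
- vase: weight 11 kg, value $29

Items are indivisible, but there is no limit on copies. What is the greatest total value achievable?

Best value-per-unit is laptop at 32/4; filling with it alone gives 7×32 = 224.
Optimal mix: 7×laptop + 1×camera → weight 31, value 235.

$235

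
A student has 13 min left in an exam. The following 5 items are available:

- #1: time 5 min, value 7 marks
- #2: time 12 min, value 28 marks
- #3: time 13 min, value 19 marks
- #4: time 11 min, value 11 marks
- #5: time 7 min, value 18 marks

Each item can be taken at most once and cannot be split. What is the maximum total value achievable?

This is a 0/1 knapsack; check combinations near the capacity.
- #2: time 12, value 28
- #1+#5: time 5+7=12, value 7+18=25
- #3: time 13, value 19
- #5: time 7, value 18
Best: 28 marks.

28 marks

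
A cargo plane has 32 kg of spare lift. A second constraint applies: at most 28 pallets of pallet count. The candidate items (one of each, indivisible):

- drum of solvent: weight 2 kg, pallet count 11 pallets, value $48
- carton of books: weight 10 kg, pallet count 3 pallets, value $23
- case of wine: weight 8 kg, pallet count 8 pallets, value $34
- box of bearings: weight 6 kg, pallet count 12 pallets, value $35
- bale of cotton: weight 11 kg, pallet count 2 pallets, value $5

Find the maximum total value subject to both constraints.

Feasible sets respecting both limits:
- drum of solvent+carton of books+box of bearings+bale of cotton: weight 29, pallet count 28, value 111
- drum of solvent+carton of books+case of wine+bale of cotton: weight 31, pallet count 24, value 110
- drum of solvent+carton of books+box of bearings: weight 18, pallet count 26, value 106
Best: $111.

$111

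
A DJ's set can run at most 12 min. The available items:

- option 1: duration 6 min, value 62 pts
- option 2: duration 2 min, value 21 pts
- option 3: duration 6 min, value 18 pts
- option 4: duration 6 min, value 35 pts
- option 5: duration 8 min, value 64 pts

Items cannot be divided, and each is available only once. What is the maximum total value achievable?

97 pts

This is a 0/1 knapsack; check combinations near the capacity.
- option 1+option 4: duration 6+6=12, value 62+35=97
- option 2+option 5: duration 2+8=10, value 21+64=85
- option 1+option 2: duration 6+2=8, value 62+21=83
- option 1+option 3: duration 6+6=12, value 62+18=80
Best: 97 pts.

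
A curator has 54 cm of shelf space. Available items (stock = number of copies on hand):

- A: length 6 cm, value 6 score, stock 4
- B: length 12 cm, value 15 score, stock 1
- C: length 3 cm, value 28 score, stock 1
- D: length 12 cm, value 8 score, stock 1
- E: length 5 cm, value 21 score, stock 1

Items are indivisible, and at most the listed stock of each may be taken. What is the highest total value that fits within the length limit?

90 score

Top feasible selections:
- 3×A + 1×B + 1×C + 1×D + 1×E: length 50, value 90
- 4×A + 1×B + 1×C + 1×E: length 44, value 88
- 2×A + 1×B + 1×C + 1×D + 1×E: length 44, value 84
Best: 90 score.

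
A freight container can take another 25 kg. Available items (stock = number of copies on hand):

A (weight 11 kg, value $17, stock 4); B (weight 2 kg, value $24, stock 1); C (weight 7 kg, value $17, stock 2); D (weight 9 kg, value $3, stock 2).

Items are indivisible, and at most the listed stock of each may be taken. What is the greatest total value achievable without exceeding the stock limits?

Best selections within weight 25 and stock limits:
- 1×B + 2×C + 1×D: weight 25, value 61
- 1×B + 2×C: weight 16, value 58
- 1×A + 1×B + 1×C: weight 20, value 58
- 2×A + 1×B: weight 24, value 58
Best: $61.

$61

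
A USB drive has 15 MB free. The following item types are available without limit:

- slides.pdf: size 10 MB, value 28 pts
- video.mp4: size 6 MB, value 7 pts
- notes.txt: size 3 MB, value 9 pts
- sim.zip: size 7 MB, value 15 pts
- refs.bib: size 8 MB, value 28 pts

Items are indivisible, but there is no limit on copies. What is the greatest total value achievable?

Best value-per-unit is refs.bib at 28/8; filling with it alone gives 1×28 = 28.
Optimal mix: 2×notes.txt + 1×refs.bib → size 14, value 46.

46 pts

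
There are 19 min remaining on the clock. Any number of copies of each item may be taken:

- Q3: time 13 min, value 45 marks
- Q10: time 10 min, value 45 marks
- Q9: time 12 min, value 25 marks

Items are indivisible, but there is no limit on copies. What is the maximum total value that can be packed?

45 marks

Best value-per-unit is Q10 at 45/10; filling with it alone gives 1×45 = 45.
Optimal mix: 1×Q3 → time 13, value 45.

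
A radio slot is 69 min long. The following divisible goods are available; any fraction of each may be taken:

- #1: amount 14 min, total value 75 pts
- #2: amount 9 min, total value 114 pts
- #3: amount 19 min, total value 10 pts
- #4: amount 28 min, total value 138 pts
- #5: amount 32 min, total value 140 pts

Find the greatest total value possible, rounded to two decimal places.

405.75

Take in order of value per unit:
- #2 (114/9 per unit): all 9 → value 114, running total 114.00
- #1 (75/14 per unit): all 14 → value 75, running total 189.00
- #4 (138/28 per unit): all 28 → value 138, running total 327.00
- #5 (140/32 per unit): 18 of 32 → value 18×140/32 = 78.7500, running total 405.75
Total 405.75.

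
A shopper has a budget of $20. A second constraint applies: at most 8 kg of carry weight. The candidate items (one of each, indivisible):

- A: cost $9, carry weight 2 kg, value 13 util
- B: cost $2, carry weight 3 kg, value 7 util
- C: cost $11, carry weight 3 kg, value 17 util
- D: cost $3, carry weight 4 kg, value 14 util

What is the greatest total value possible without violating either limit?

31 util

Feasible sets respecting both limits:
- C+D: cost 14, carry weight 7, value 31
- A+C: cost 20, carry weight 5, value 30
- A+D: cost 12, carry weight 6, value 27
Best: 31 util.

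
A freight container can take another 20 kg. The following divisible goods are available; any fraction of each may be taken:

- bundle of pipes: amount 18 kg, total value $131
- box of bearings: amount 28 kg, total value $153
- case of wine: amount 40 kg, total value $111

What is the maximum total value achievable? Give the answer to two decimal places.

Take in order of value per unit:
- bundle of pipes (131/18 per unit): all 18 → value 131, running total 131.00
- box of bearings (153/28 per unit): 2 of 28 → value 2×153/28 = 10.9286, running total 141.93
Total 141.93.

141.93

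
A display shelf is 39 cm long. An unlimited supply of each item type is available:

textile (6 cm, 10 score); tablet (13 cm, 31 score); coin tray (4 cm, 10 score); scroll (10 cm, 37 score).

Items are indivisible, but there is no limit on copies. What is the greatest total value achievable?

Best value-per-unit is scroll at 37/10; filling with it alone gives 3×37 = 111.
Optimal mix: 2×coin tray + 3×scroll → length 38, value 131.

131 score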